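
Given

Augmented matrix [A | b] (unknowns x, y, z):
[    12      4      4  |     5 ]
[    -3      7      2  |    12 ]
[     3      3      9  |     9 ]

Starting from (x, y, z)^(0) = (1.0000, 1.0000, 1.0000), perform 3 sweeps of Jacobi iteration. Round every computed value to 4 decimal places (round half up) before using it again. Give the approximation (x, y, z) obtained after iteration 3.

(-0.2421, 1.4473, 0.6005)

Iteration 1:
  x = (5 - (4)·1.0000 - (4)·1.0000) / (12) = -0.2500
  y = (12 - (-3)·1.0000 - (2)·1.0000) / (7) = 1.8571
  z = (9 - (3)·1.0000 - (3)·1.0000) / (9) = 0.3333
Iteration 2:
  x = (5 - (4)·1.8571 - (4)·0.3333) / (12) = -0.3135
  y = (12 - (-3)·-0.2500 - (2)·0.3333) / (7) = 1.5119
  z = (9 - (3)·-0.2500 - (3)·1.8571) / (9) = 0.4643
Iteration 3:
  x = (5 - (4)·1.5119 - (4)·0.4643) / (12) = -0.2421
  y = (12 - (-3)·-0.3135 - (2)·0.4643) / (7) = 1.4473
  z = (9 - (3)·-0.3135 - (3)·1.5119) / (9) = 0.6005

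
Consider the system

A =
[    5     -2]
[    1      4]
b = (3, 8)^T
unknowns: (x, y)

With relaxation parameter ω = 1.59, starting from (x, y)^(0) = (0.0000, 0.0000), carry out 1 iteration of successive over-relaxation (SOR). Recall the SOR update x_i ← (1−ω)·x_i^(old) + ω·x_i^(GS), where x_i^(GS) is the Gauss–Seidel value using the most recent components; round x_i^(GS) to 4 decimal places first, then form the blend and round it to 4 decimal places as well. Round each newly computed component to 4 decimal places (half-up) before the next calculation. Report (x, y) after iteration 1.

Iteration 1:
  x: GS value = (3 - (-2)·0.0000) / (5) = 0.6000;  x ← (1−ω)·0.0000 + ω·0.6000 = 0.9540
  y: GS value = (8 - (1)·0.9540) / (4) = 1.7615;  y ← (1−ω)·0.0000 + ω·1.7615 = 2.8008

(0.9540, 2.8008)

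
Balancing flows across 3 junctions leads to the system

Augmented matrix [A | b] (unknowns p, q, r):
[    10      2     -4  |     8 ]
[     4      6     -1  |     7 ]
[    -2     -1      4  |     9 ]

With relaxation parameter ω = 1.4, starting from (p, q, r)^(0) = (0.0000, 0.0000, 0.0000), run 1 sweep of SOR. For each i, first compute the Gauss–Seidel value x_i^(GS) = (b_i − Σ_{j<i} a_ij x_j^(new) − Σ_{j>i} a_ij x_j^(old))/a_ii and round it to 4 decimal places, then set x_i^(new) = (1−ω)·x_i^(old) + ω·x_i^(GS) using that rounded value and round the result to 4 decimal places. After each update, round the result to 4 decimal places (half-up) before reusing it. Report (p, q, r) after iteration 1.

(1.1200, 0.5880, 4.1398)

Iteration 1:
  p: GS value = (8 - (2)·0.0000 - (-4)·0.0000) / (10) = 0.8000;  p ← (1−ω)·0.0000 + ω·0.8000 = 1.1200
  q: GS value = (7 - (4)·1.1200 - (-1)·0.0000) / (6) = 0.4200;  q ← (1−ω)·0.0000 + ω·0.4200 = 0.5880
  r: GS value = (9 - (-2)·1.1200 - (-1)·0.5880) / (4) = 2.9570;  r ← (1−ω)·0.0000 + ω·2.9570 = 4.1398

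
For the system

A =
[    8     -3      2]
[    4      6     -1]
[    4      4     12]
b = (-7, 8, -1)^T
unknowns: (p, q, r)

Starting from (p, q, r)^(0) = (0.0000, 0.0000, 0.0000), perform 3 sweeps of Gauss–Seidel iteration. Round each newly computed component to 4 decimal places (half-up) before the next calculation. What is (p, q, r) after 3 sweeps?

Iteration 1:
  p = (-7 - (-3)·0.0000 - (2)·0.0000) / (8) = -0.8750
  q = (8 - (4)·-0.8750 - (-1)·0.0000) / (6) = 1.9167
  r = (-1 - (4)·-0.8750 - (4)·1.9167) / (12) = -0.4306
Iteration 2:
  p = (-7 - (-3)·1.9167 - (2)·-0.4306) / (8) = -0.0486
  q = (8 - (4)·-0.0486 - (-1)·-0.4306) / (6) = 1.2940
  r = (-1 - (4)·-0.0486 - (4)·1.2940) / (12) = -0.4985
Iteration 3:
  p = (-7 - (-3)·1.2940 - (2)·-0.4985) / (8) = -0.2651
  q = (8 - (4)·-0.2651 - (-1)·-0.4985) / (6) = 1.4270
  r = (-1 - (4)·-0.2651 - (4)·1.4270) / (12) = -0.4706

(-0.2651, 1.4270, -0.4706)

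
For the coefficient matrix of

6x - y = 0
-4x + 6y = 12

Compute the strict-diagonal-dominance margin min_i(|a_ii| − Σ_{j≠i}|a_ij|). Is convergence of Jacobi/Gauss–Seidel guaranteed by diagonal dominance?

row 1: |6| − (1) = 5
row 2: |6| − (4) = 2
minimum over rows = 2 → strictly diagonally dominant (convergence guaranteed)

2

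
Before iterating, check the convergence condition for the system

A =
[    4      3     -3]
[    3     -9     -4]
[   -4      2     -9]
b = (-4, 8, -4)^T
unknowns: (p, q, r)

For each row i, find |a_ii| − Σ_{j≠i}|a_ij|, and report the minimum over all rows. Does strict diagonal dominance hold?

-2

row 1: |4| − (3+3) = -2
row 2: |-9| − (3+4) = 2
row 3: |-9| − (4+2) = 3
minimum over rows = -2 → not strictly diagonally dominant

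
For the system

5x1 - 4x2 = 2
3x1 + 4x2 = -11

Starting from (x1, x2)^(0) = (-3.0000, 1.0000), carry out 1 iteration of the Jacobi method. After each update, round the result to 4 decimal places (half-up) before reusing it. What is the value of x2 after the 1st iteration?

-0.5000

Iteration 1:
  x1 = (2 - (-4)·1.0000) / (5) = 1.2000
  x2 = (-11 - (3)·-3.0000) / (4) = -0.5000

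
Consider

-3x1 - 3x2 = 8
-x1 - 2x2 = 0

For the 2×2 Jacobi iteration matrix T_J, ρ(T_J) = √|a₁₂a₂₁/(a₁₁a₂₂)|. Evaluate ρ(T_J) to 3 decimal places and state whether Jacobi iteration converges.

a₁₂a₂₁/(a₁₁a₂₂) = (-3)·(-1) / ((-3)·(-2)) = 0.500000
ρ = √|0.500000| = √0.500000 = 0.707
ρ < 1, so Jacobi converges

0.707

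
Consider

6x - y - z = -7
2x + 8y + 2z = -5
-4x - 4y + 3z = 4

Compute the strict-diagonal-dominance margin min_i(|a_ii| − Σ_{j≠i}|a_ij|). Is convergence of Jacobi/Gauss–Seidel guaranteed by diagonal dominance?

row 1: |6| − (1+1) = 4
row 2: |8| − (2+2) = 4
row 3: |3| − (4+4) = -5
minimum over rows = -5 → not strictly diagonally dominant

-5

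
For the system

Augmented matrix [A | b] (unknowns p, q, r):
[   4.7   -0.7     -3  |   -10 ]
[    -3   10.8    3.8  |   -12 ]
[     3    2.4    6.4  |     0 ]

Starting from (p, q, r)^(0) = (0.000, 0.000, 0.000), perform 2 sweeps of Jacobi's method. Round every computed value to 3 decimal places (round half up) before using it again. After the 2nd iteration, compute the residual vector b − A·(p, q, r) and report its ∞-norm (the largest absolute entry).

5.871

Iteration 1:
  p = (-10 - (-0.7)·0.000 - (-3)·0.000) / (4.7) = -2.128
  q = (-12 - (-3)·0.000 - (3.8)·0.000) / (10.8) = -1.111
  r = (0 - (3)·0.000 - (2.4)·0.000) / (6.4) = 0.000
Iteration 2:
  p = (-10 - (-0.7)·-1.111 - (-3)·0.000) / (4.7) = -2.293
  q = (-12 - (-3)·-2.128 - (3.8)·0.000) / (10.8) = -1.702
  r = (0 - (3)·-2.128 - (2.4)·-1.111) / (6.4) = 1.414
Residual b − A·x = (3.828, -5.871, 1.914); ∞-norm = 5.871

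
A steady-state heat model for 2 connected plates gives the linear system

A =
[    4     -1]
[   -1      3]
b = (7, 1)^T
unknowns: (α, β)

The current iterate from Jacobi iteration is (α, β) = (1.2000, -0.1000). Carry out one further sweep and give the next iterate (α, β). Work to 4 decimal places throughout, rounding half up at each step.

One sweep:
  α = (7 - (-1)·-0.1000) / (4) = 1.7250
  β = (1 - (-1)·1.2000) / (3) = 0.7333

(1.7250, 0.7333)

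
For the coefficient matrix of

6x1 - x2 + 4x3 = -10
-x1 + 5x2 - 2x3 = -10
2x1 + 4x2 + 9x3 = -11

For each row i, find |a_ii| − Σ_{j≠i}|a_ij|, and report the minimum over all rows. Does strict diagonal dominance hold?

1

row 1: |6| − (1+4) = 1
row 2: |5| − (1+2) = 2
row 3: |9| − (2+4) = 3
minimum over rows = 1 → strictly diagonally dominant (convergence guaranteed)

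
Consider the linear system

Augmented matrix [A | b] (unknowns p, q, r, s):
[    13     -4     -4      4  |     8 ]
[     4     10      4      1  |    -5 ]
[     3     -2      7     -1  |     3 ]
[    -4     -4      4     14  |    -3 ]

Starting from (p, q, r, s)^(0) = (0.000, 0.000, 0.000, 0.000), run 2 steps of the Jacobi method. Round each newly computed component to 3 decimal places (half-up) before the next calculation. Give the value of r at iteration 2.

-0.008

Iteration 1:
  p = (8 - (-4)·0.000 - (-4)·0.000 - (4)·0.000) / (13) = 0.615
  q = (-5 - (4)·0.000 - (4)·0.000 - (1)·0.000) / (10) = -0.500
  r = (3 - (3)·0.000 - (-2)·0.000 - (-1)·0.000) / (7) = 0.429
  s = (-3 - (-4)·0.000 - (-4)·0.000 - (4)·0.000) / (14) = -0.214
Iteration 2:
  p = (8 - (-4)·-0.500 - (-4)·0.429 - (4)·-0.214) / (13) = 0.659
  q = (-5 - (4)·0.615 - (4)·0.429 - (1)·-0.214) / (10) = -0.896
  r = (3 - (3)·0.615 - (-2)·-0.500 - (-1)·-0.214) / (7) = -0.008
  s = (-3 - (-4)·0.615 - (-4)·-0.500 - (4)·0.429) / (14) = -0.304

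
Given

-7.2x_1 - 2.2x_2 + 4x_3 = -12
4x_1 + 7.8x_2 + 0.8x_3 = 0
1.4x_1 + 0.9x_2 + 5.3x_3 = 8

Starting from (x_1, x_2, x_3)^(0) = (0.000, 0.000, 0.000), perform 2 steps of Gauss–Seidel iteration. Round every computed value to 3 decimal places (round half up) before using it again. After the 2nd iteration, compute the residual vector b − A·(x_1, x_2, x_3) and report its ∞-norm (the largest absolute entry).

0.755

Iteration 1:
  x_1 = (-12 - (-2.2)·0.000 - (4)·0.000) / (-7.2) = 1.667
  x_2 = (0 - (4)·1.667 - (0.8)·0.000) / (7.8) = -0.855
  x_3 = (8 - (1.4)·1.667 - (0.9)·-0.855) / (5.3) = 1.214
Iteration 2:
  x_1 = (-12 - (-2.2)·-0.855 - (4)·1.214) / (-7.2) = 2.602
  x_2 = (0 - (4)·2.602 - (0.8)·1.214) / (7.8) = -1.459
  x_3 = (8 - (1.4)·2.602 - (0.9)·-1.459) / (5.3) = 1.070
Residual b − A·x = (-0.755, 0.116, -0.001); ∞-norm = 0.755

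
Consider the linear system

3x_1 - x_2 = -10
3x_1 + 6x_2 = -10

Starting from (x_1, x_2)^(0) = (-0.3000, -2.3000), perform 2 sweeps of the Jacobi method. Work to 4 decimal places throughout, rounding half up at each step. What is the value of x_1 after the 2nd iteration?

-3.8389

Iteration 1:
  x_1 = (-10 - (-1)·-2.3000) / (3) = -4.1000
  x_2 = (-10 - (3)·-0.3000) / (6) = -1.5167
Iteration 2:
  x_1 = (-10 - (-1)·-1.5167) / (3) = -3.8389
  x_2 = (-10 - (3)·-4.1000) / (6) = 0.3833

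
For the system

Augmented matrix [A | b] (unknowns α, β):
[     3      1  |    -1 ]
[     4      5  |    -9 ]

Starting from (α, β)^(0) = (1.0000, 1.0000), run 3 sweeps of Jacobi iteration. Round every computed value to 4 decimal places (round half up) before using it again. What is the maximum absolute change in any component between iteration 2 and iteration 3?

0.9600

Iteration 1:
  α = (-1 - (1)·1.0000) / (3) = -0.6667
  β = (-9 - (4)·1.0000) / (5) = -2.6000
Iteration 2:
  α = (-1 - (1)·-2.6000) / (3) = 0.5333
  β = (-9 - (4)·-0.6667) / (5) = -1.2666
Iteration 3:
  α = (-1 - (1)·-1.2666) / (3) = 0.0889
  β = (-9 - (4)·0.5333) / (5) = -2.2266
Change: (-0.4444, -0.9600) → max |·| = 0.9600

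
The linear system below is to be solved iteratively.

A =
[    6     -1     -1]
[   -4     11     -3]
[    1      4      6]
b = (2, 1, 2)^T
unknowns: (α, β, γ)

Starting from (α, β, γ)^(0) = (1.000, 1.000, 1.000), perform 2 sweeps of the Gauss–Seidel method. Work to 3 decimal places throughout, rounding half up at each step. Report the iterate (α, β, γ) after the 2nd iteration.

(0.404, 0.188, 0.141)

Iteration 1:
  α = (2 - (-1)·1.000 - (-1)·1.000) / (6) = 0.667
  β = (1 - (-4)·0.667 - (-3)·1.000) / (11) = 0.606
  γ = (2 - (1)·0.667 - (4)·0.606) / (6) = -0.182
Iteration 2:
  α = (2 - (-1)·0.606 - (-1)·-0.182) / (6) = 0.404
  β = (1 - (-4)·0.404 - (-3)·-0.182) / (11) = 0.188
  γ = (2 - (1)·0.404 - (4)·0.188) / (6) = 0.141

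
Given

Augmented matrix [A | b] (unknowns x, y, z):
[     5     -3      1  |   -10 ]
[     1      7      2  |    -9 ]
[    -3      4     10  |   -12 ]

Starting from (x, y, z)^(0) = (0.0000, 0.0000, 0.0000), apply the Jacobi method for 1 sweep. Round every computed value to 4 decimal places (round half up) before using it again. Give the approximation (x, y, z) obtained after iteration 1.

Iteration 1:
  x = (-10 - (-3)·0.0000 - (1)·0.0000) / (5) = -2.0000
  y = (-9 - (1)·0.0000 - (2)·0.0000) / (7) = -1.2857
  z = (-12 - (-3)·0.0000 - (4)·0.0000) / (10) = -1.2000

(-2.0000, -1.2857, -1.2000)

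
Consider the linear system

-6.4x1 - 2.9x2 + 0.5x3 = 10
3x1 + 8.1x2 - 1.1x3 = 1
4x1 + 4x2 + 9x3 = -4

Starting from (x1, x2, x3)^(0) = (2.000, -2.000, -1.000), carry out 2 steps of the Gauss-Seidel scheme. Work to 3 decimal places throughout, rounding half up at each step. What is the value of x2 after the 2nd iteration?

Iteration 1:
  x1 = (10 - (-2.9)·-2.000 - (0.5)·-1.000) / (-6.4) = -0.734
  x2 = (1 - (3)·-0.734 - (-1.1)·-1.000) / (8.1) = 0.260
  x3 = (-4 - (4)·-0.734 - (4)·0.260) / (9) = -0.234
Iteration 2:
  x1 = (10 - (-2.9)·0.260 - (0.5)·-0.234) / (-6.4) = -1.699
  x2 = (1 - (3)·-1.699 - (-1.1)·-0.234) / (8.1) = 0.721
  x3 = (-4 - (4)·-1.699 - (4)·0.721) / (9) = -0.010

0.721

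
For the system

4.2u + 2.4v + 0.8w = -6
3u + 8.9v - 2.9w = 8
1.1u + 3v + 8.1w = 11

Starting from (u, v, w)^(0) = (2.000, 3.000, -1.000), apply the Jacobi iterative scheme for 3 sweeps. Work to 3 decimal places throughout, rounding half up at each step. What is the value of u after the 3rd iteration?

Iteration 1:
  u = (-6 - (2.4)·3.000 - (0.8)·-1.000) / (4.2) = -2.952
  v = (8 - (3)·2.000 - (-2.9)·-1.000) / (8.9) = -0.101
  w = (11 - (1.1)·2.000 - (3)·3.000) / (8.1) = -0.025
Iteration 2:
  u = (-6 - (2.4)·-0.101 - (0.8)·-0.025) / (4.2) = -1.366
  v = (8 - (3)·-2.952 - (-2.9)·-0.025) / (8.9) = 1.886
  w = (11 - (1.1)·-2.952 - (3)·-0.101) / (8.1) = 1.796
Iteration 3:
  u = (-6 - (2.4)·1.886 - (0.8)·1.796) / (4.2) = -2.848
  v = (8 - (3)·-1.366 - (-2.9)·1.796) / (8.9) = 1.945
  w = (11 - (1.1)·-1.366 - (3)·1.886) / (8.1) = 0.845

-2.848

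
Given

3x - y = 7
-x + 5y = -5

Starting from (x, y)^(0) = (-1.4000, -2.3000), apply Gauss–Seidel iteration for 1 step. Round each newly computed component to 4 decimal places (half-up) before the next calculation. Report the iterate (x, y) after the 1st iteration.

Iteration 1:
  x = (7 - (-1)·-2.3000) / (3) = 1.5667
  y = (-5 - (-1)·1.5667) / (5) = -0.6867

(1.5667, -0.6867)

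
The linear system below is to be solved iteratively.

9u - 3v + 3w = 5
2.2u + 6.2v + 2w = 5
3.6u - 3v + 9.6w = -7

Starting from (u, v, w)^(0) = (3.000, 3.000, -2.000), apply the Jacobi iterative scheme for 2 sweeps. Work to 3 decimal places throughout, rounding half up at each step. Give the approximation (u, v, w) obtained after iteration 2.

Iteration 1:
  u = (5 - (-3)·3.000 - (3)·-2.000) / (9) = 2.222
  v = (5 - (2.2)·3.000 - (2)·-2.000) / (6.2) = 0.387
  w = (-7 - (3.6)·3.000 - (-3)·3.000) / (9.6) = -0.917
Iteration 2:
  u = (5 - (-3)·0.387 - (3)·-0.917) / (9) = 0.990
  v = (5 - (2.2)·2.222 - (2)·-0.917) / (6.2) = 0.314
  w = (-7 - (3.6)·2.222 - (-3)·0.387) / (9.6) = -1.441

(0.990, 0.314, -1.441)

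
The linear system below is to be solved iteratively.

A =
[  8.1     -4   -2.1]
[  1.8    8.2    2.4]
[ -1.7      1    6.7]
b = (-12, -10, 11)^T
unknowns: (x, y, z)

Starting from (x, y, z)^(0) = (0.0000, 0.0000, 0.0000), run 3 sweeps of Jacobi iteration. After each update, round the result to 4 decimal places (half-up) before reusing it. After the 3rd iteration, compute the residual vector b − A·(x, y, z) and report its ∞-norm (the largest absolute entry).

0.3365

Iteration 1:
  x = (-12 - (-4)·0.0000 - (-2.1)·0.0000) / (8.1) = -1.4815
  y = (-10 - (1.8)·0.0000 - (2.4)·0.0000) / (8.2) = -1.2195
  z = (11 - (-1.7)·0.0000 - (1)·0.0000) / (6.7) = 1.6418
Iteration 2:
  x = (-12 - (-4)·-1.2195 - (-2.1)·1.6418) / (8.1) = -1.6581
  y = (-10 - (1.8)·-1.4815 - (2.4)·1.6418) / (8.2) = -1.3748
  z = (11 - (-1.7)·-1.4815 - (1)·-1.2195) / (6.7) = 1.4479
Iteration 3:
  x = (-12 - (-4)·-1.3748 - (-2.1)·1.4479) / (8.1) = -1.7850
  y = (-10 - (1.8)·-1.6581 - (2.4)·1.4479) / (8.2) = -1.2793
  z = (11 - (-1.7)·-1.6581 - (1)·-1.3748) / (6.7) = 1.4263
Residual b − A·x = (0.3365, 0.2801, -0.3114); ∞-norm = 0.3365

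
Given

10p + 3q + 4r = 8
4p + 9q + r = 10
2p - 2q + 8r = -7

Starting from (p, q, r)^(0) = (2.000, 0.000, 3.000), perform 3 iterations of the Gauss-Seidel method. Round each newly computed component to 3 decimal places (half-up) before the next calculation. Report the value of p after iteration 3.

0.884

Iteration 1:
  p = (8 - (3)·0.000 - (4)·3.000) / (10) = -0.400
  q = (10 - (4)·-0.400 - (1)·3.000) / (9) = 0.956
  r = (-7 - (2)·-0.400 - (-2)·0.956) / (8) = -0.536
Iteration 2:
  p = (8 - (3)·0.956 - (4)·-0.536) / (10) = 0.728
  q = (10 - (4)·0.728 - (1)·-0.536) / (9) = 0.847
  r = (-7 - (2)·0.728 - (-2)·0.847) / (8) = -0.845
Iteration 3:
  p = (8 - (3)·0.847 - (4)·-0.845) / (10) = 0.884
  q = (10 - (4)·0.884 - (1)·-0.845) / (9) = 0.812
  r = (-7 - (2)·0.884 - (-2)·0.812) / (8) = -0.893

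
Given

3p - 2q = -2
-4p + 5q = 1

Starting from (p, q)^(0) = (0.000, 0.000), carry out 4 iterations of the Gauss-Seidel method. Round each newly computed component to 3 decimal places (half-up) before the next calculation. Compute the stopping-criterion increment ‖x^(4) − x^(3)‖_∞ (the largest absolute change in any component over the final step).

0.064

Iteration 1:
  p = (-2 - (-2)·0.000) / (3) = -0.667
  q = (1 - (-4)·-0.667) / (5) = -0.334
Iteration 2:
  p = (-2 - (-2)·-0.334) / (3) = -0.889
  q = (1 - (-4)·-0.889) / (5) = -0.511
Iteration 3:
  p = (-2 - (-2)·-0.511) / (3) = -1.007
  q = (1 - (-4)·-1.007) / (5) = -0.606
Iteration 4:
  p = (-2 - (-2)·-0.606) / (3) = -1.071
  q = (1 - (-4)·-1.071) / (5) = -0.657
Change: (-0.064, -0.051) → max |·| = 0.064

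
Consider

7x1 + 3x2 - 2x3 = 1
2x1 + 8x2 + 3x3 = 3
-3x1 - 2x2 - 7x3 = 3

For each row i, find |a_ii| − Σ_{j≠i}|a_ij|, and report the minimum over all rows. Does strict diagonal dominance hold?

2

row 1: |7| − (3+2) = 2
row 2: |8| − (2+3) = 3
row 3: |-7| − (3+2) = 2
minimum over rows = 2 → strictly diagonally dominant (convergence guaranteed)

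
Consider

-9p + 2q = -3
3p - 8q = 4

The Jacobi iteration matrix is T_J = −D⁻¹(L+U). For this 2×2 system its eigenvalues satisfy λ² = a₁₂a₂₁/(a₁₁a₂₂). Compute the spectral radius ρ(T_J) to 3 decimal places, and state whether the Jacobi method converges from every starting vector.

a₁₂a₂₁/(a₁₁a₂₂) = (2)·(3) / ((-9)·(-8)) = 0.083333
ρ = √|0.083333| = √0.083333 = 0.289
ρ < 1, so Jacobi converges

0.289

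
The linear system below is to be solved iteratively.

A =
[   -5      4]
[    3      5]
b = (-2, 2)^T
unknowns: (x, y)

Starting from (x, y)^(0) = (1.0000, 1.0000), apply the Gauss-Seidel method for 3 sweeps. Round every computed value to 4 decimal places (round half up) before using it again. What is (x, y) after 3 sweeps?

(0.6509, 0.0095)

Iteration 1:
  x = (-2 - (4)·1.0000) / (-5) = 1.2000
  y = (2 - (3)·1.2000) / (5) = -0.3200
Iteration 2:
  x = (-2 - (4)·-0.3200) / (-5) = 0.1440
  y = (2 - (3)·0.1440) / (5) = 0.3136
Iteration 3:
  x = (-2 - (4)·0.3136) / (-5) = 0.6509
  y = (2 - (3)·0.6509) / (5) = 0.0095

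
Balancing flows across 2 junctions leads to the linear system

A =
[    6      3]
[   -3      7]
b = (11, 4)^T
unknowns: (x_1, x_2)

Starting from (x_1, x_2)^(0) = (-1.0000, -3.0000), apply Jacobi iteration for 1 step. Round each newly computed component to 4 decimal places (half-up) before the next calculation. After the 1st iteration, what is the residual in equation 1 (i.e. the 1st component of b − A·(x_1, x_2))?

-9.4285

Iteration 1:
  x_1 = (11 - (3)·-3.0000) / (6) = 3.3333
  x_2 = (4 - (-3)·-1.0000) / (7) = 0.1429
Residual b − A·x = (-9.4285, 12.9996)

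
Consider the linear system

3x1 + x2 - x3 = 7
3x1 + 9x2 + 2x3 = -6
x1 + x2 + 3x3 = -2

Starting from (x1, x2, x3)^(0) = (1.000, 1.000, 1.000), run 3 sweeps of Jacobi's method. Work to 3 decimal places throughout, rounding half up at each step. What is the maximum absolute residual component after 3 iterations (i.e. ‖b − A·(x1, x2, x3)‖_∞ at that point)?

Iteration 1:
  x1 = (7 - (1)·1.000 - (-1)·1.000) / (3) = 2.333
  x2 = (-6 - (3)·1.000 - (2)·1.000) / (9) = -1.222
  x3 = (-2 - (1)·1.000 - (1)·1.000) / (3) = -1.333
Iteration 2:
  x1 = (7 - (1)·-1.222 - (-1)·-1.333) / (3) = 2.296
  x2 = (-6 - (3)·2.333 - (2)·-1.333) / (9) = -1.148
  x3 = (-2 - (1)·2.333 - (1)·-1.222) / (3) = -1.037
Iteration 3:
  x1 = (7 - (1)·-1.148 - (-1)·-1.037) / (3) = 2.370
  x2 = (-6 - (3)·2.296 - (2)·-1.037) / (9) = -1.202
  x3 = (-2 - (1)·2.296 - (1)·-1.148) / (3) = -1.049
Residual b − A·x = (0.043, -0.194, -0.021); ∞-norm = 0.194

0.194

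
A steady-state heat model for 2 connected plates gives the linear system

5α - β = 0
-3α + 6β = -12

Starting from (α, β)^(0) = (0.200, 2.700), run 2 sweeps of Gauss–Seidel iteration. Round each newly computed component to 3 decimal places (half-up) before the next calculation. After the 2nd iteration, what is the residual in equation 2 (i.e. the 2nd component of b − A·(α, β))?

0.000

Iteration 1:
  α = (0 - (-1)·2.700) / (5) = 0.540
  β = (-12 - (-3)·0.540) / (6) = -1.730
Iteration 2:
  α = (0 - (-1)·-1.730) / (5) = -0.346
  β = (-12 - (-3)·-0.346) / (6) = -2.173
Residual b − A·x = (-0.443, 0.000)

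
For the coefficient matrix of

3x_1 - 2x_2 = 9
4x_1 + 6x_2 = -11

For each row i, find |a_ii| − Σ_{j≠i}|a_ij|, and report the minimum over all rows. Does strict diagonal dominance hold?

1

row 1: |3| − (2) = 1
row 2: |6| − (4) = 2
minimum over rows = 1 → strictly diagonally dominant (convergence guaranteed)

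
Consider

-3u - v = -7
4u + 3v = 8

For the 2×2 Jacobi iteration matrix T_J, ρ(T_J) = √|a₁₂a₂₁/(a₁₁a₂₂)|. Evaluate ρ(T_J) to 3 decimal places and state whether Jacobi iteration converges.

0.667

a₁₂a₂₁/(a₁₁a₂₂) = (-1)·(4) / ((-3)·(3)) = 0.444444
ρ = √|0.444444| = √0.444444 = 0.667
ρ < 1, so Jacobi converges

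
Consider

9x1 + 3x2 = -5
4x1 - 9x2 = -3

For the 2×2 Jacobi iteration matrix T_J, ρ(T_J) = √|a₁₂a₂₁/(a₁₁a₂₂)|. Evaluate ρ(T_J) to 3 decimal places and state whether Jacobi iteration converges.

a₁₂a₂₁/(a₁₁a₂₂) = (3)·(4) / ((9)·(-9)) = -0.148148
ρ = √|-0.148148| = √0.148148 = 0.385
ρ < 1, so Jacobi converges

0.385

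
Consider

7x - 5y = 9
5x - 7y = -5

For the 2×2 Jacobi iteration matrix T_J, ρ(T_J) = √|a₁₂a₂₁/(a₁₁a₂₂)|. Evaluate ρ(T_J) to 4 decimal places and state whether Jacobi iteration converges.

a₁₂a₂₁/(a₁₁a₂₂) = (-5)·(5) / ((7)·(-7)) = 0.510204
ρ = √|0.510204| = √0.510204 = 0.7143
ρ < 1, so Jacobi converges

0.7143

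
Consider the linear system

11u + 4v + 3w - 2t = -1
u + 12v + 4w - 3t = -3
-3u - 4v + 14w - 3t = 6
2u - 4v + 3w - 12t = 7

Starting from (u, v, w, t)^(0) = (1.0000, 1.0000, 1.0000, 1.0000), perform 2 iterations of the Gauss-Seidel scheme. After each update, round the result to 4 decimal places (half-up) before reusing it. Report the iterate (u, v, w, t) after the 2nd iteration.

(-0.1922, -0.4987, 0.1447, -0.4130)

Iteration 1:
  u = (-1 - (4)·1.0000 - (3)·1.0000 - (-2)·1.0000) / (11) = -0.5455
  v = (-3 - (1)·-0.5455 - (4)·1.0000 - (-3)·1.0000) / (12) = -0.2879
  w = (6 - (-3)·-0.5455 - (-4)·-0.2879 - (-3)·1.0000) / (14) = 0.4437
  t = (7 - (2)·-0.5455 - (-4)·-0.2879 - (3)·0.4437) / (-12) = -0.4674
Iteration 2:
  u = (-1 - (4)·-0.2879 - (3)·0.4437 - (-2)·-0.4674) / (11) = -0.1922
  v = (-3 - (1)·-0.1922 - (4)·0.4437 - (-3)·-0.4674) / (12) = -0.4987
  w = (6 - (-3)·-0.1922 - (-4)·-0.4987 - (-3)·-0.4674) / (14) = 0.1447
  t = (7 - (2)·-0.1922 - (-4)·-0.4987 - (3)·0.1447) / (-12) = -0.4130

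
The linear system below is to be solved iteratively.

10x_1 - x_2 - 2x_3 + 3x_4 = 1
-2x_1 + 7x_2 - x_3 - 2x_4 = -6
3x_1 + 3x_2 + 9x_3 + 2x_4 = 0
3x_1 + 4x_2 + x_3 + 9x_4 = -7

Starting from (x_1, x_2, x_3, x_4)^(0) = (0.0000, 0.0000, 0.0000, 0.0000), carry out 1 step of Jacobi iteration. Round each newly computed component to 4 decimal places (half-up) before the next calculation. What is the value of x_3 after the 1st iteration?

0.0000

Iteration 1:
  x_1 = (1 - (-1)·0.0000 - (-2)·0.0000 - (3)·0.0000) / (10) = 0.1000
  x_2 = (-6 - (-2)·0.0000 - (-1)·0.0000 - (-2)·0.0000) / (7) = -0.8571
  x_3 = (0 - (3)·0.0000 - (3)·0.0000 - (2)·0.0000) / (9) = 0.0000
  x_4 = (-7 - (3)·0.0000 - (4)·0.0000 - (1)·0.0000) / (9) = -0.7778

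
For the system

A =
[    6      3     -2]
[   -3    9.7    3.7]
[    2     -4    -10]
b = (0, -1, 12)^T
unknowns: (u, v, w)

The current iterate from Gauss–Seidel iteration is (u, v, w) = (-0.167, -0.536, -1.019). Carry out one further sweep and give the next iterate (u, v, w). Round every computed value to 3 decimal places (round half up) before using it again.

(-0.072, 0.263, -1.320)

One sweep:
  u = (0 - (3)·-0.536 - (-2)·-1.019) / (6) = -0.072
  v = (-1 - (-3)·-0.072 - (3.7)·-1.019) / (9.7) = 0.263
  w = (12 - (2)·-0.072 - (-4)·0.263) / (-10) = -1.320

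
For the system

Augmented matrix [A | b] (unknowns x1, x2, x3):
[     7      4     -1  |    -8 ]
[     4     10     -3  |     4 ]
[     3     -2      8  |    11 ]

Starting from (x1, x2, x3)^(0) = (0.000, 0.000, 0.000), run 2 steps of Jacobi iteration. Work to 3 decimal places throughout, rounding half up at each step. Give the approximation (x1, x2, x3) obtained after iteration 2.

Iteration 1:
  x1 = (-8 - (4)·0.000 - (-1)·0.000) / (7) = -1.143
  x2 = (4 - (4)·0.000 - (-3)·0.000) / (10) = 0.400
  x3 = (11 - (3)·0.000 - (-2)·0.000) / (8) = 1.375
Iteration 2:
  x1 = (-8 - (4)·0.400 - (-1)·1.375) / (7) = -1.175
  x2 = (4 - (4)·-1.143 - (-3)·1.375) / (10) = 1.270
  x3 = (11 - (3)·-1.143 - (-2)·0.400) / (8) = 1.904

(-1.175, 1.270, 1.904)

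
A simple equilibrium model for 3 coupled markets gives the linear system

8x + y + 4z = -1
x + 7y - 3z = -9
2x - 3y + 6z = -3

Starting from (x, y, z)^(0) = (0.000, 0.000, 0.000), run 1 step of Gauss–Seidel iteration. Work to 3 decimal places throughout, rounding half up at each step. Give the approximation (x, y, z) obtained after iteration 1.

Iteration 1:
  x = (-1 - (1)·0.000 - (4)·0.000) / (8) = -0.125
  y = (-9 - (1)·-0.125 - (-3)·0.000) / (7) = -1.268
  z = (-3 - (2)·-0.125 - (-3)·-1.268) / (6) = -1.092

(-0.125, -1.268, -1.092)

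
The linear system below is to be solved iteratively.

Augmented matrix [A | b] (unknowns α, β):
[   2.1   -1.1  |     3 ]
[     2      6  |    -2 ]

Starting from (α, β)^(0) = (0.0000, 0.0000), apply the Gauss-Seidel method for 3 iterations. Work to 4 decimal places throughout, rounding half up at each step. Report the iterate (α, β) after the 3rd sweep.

(1.0786, -0.6929)

Iteration 1:
  α = (3 - (-1.1)·0.0000) / (2.1) = 1.4286
  β = (-2 - (2)·1.4286) / (6) = -0.8095
Iteration 2:
  α = (3 - (-1.1)·-0.8095) / (2.1) = 1.0045
  β = (-2 - (2)·1.0045) / (6) = -0.6682
Iteration 3:
  α = (3 - (-1.1)·-0.6682) / (2.1) = 1.0786
  β = (-2 - (2)·1.0786) / (6) = -0.6929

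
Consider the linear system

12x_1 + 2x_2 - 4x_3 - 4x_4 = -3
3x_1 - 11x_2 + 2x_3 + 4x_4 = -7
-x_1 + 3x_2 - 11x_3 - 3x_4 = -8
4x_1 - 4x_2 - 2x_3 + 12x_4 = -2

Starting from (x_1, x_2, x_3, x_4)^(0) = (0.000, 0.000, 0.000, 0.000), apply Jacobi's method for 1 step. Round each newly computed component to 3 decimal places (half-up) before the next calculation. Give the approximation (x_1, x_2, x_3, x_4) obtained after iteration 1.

(-0.250, 0.636, 0.727, -0.167)

Iteration 1:
  x_1 = (-3 - (2)·0.000 - (-4)·0.000 - (-4)·0.000) / (12) = -0.250
  x_2 = (-7 - (3)·0.000 - (2)·0.000 - (4)·0.000) / (-11) = 0.636
  x_3 = (-8 - (-1)·0.000 - (3)·0.000 - (-3)·0.000) / (-11) = 0.727
  x_4 = (-2 - (4)·0.000 - (-4)·0.000 - (-2)·0.000) / (12) = -0.167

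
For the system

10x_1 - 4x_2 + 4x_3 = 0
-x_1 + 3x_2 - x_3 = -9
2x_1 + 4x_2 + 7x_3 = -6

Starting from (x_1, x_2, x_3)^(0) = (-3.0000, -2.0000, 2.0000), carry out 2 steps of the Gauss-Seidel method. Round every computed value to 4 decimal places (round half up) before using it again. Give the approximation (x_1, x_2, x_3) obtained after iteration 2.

Iteration 1:
  x_1 = (0 - (-4)·-2.0000 - (4)·2.0000) / (10) = -1.6000
  x_2 = (-9 - (-1)·-1.6000 - (-1)·2.0000) / (3) = -2.8667
  x_3 = (-6 - (2)·-1.6000 - (4)·-2.8667) / (7) = 1.2381
Iteration 2:
  x_1 = (0 - (-4)·-2.8667 - (4)·1.2381) / (10) = -1.6419
  x_2 = (-9 - (-1)·-1.6419 - (-1)·1.2381) / (3) = -3.1346
  x_3 = (-6 - (2)·-1.6419 - (4)·-3.1346) / (7) = 1.4032

(-1.6419, -3.1346, 1.4032)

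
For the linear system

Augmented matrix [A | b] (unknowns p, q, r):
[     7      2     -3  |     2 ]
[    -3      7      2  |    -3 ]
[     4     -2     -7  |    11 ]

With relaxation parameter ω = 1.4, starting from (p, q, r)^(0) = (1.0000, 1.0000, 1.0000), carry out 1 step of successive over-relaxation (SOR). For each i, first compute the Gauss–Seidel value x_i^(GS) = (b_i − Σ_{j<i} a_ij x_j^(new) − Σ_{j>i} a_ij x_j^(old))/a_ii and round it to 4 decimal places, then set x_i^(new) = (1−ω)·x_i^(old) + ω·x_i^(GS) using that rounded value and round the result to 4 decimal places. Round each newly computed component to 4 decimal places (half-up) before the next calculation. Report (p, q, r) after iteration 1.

(0.2000, -1.2800, -1.9280)

Iteration 1:
  p: GS value = (2 - (2)·1.0000 - (-3)·1.0000) / (7) = 0.4286;  p ← (1−ω)·1.0000 + ω·0.4286 = 0.2000
  q: GS value = (-3 - (-3)·0.2000 - (2)·1.0000) / (7) = -0.6286;  q ← (1−ω)·1.0000 + ω·-0.6286 = -1.2800
  r: GS value = (11 - (4)·0.2000 - (-2)·-1.2800) / (-7) = -1.0914;  r ← (1−ω)·1.0000 + ω·-1.0914 = -1.9280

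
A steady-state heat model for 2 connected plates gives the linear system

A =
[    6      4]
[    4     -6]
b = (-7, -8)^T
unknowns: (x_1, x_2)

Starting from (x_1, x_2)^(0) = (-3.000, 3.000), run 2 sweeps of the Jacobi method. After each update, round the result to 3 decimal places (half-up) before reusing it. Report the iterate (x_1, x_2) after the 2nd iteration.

(-0.722, -0.778)

Iteration 1:
  x_1 = (-7 - (4)·3.000) / (6) = -3.167
  x_2 = (-8 - (4)·-3.000) / (-6) = -0.667
Iteration 2:
  x_1 = (-7 - (4)·-0.667) / (6) = -0.722
  x_2 = (-8 - (4)·-3.167) / (-6) = -0.778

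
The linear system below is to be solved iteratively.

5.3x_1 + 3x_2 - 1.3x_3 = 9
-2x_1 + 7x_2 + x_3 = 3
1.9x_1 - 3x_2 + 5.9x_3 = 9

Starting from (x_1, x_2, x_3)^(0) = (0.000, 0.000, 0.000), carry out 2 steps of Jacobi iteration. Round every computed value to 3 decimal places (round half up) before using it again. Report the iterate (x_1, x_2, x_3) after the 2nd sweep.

Iteration 1:
  x_1 = (9 - (3)·0.000 - (-1.3)·0.000) / (5.3) = 1.698
  x_2 = (3 - (-2)·0.000 - (1)·0.000) / (7) = 0.429
  x_3 = (9 - (1.9)·0.000 - (-3)·0.000) / (5.9) = 1.525
Iteration 2:
  x_1 = (9 - (3)·0.429 - (-1.3)·1.525) / (5.3) = 1.829
  x_2 = (3 - (-2)·1.698 - (1)·1.525) / (7) = 0.696
  x_3 = (9 - (1.9)·1.698 - (-3)·0.429) / (5.9) = 1.197

(1.829, 0.696, 1.197)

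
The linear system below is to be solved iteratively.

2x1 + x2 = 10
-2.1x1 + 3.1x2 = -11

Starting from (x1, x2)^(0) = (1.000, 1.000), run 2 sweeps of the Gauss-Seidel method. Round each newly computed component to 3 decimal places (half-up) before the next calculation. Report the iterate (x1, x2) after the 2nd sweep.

Iteration 1:
  x1 = (10 - (1)·1.000) / (2) = 4.500
  x2 = (-11 - (-2.1)·4.500) / (3.1) = -0.500
Iteration 2:
  x1 = (10 - (1)·-0.500) / (2) = 5.250
  x2 = (-11 - (-2.1)·5.250) / (3.1) = 0.008

(5.250, 0.008)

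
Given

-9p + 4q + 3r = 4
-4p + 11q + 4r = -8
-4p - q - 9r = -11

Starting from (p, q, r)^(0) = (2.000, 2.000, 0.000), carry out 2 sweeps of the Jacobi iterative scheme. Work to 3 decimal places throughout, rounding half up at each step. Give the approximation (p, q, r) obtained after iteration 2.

(-0.407, -0.606, 1.025)

Iteration 1:
  p = (4 - (4)·2.000 - (3)·0.000) / (-9) = 0.444
  q = (-8 - (-4)·2.000 - (4)·0.000) / (11) = 0.000
  r = (-11 - (-4)·2.000 - (-1)·2.000) / (-9) = 0.111
Iteration 2:
  p = (4 - (4)·0.000 - (3)·0.111) / (-9) = -0.407
  q = (-8 - (-4)·0.444 - (4)·0.111) / (11) = -0.606
  r = (-11 - (-4)·0.444 - (-1)·0.000) / (-9) = 1.025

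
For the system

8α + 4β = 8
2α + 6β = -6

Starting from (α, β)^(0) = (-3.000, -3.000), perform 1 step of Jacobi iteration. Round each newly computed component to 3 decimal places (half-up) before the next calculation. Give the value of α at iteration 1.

Iteration 1:
  α = (8 - (4)·-3.000) / (8) = 2.500
  β = (-6 - (2)·-3.000) / (6) = 0.000

2.500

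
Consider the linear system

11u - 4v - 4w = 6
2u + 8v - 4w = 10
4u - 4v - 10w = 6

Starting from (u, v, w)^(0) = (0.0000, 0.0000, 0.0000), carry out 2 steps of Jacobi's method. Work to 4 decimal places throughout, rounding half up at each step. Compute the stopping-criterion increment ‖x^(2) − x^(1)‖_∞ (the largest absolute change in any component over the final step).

0.4364

Iteration 1:
  u = (6 - (-4)·0.0000 - (-4)·0.0000) / (11) = 0.5455
  v = (10 - (2)·0.0000 - (-4)·0.0000) / (8) = 1.2500
  w = (6 - (4)·0.0000 - (-4)·0.0000) / (-10) = -0.6000
Iteration 2:
  u = (6 - (-4)·1.2500 - (-4)·-0.6000) / (11) = 0.7818
  v = (10 - (2)·0.5455 - (-4)·-0.6000) / (8) = 0.8136
  w = (6 - (4)·0.5455 - (-4)·1.2500) / (-10) = -0.8818
Change: (0.2363, -0.4364, -0.2818) → max |·| = 0.4364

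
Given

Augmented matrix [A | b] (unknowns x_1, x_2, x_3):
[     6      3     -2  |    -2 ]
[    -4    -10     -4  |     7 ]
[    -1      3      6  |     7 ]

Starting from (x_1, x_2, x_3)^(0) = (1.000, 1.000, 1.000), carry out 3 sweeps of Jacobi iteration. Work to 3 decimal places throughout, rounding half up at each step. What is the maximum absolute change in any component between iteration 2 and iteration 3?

0.878

Iteration 1:
  x_1 = (-2 - (3)·1.000 - (-2)·1.000) / (6) = -0.500
  x_2 = (7 - (-4)·1.000 - (-4)·1.000) / (-10) = -1.500
  x_3 = (7 - (-1)·1.000 - (3)·1.000) / (6) = 0.833
Iteration 2:
  x_1 = (-2 - (3)·-1.500 - (-2)·0.833) / (6) = 0.694
  x_2 = (7 - (-4)·-0.500 - (-4)·0.833) / (-10) = -0.833
  x_3 = (7 - (-1)·-0.500 - (3)·-1.500) / (6) = 1.833
Iteration 3:
  x_1 = (-2 - (3)·-0.833 - (-2)·1.833) / (6) = 0.694
  x_2 = (7 - (-4)·0.694 - (-4)·1.833) / (-10) = -1.711
  x_3 = (7 - (-1)·0.694 - (3)·-0.833) / (6) = 1.699
Change: (0.000, -0.878, -0.134) → max |·| = 0.878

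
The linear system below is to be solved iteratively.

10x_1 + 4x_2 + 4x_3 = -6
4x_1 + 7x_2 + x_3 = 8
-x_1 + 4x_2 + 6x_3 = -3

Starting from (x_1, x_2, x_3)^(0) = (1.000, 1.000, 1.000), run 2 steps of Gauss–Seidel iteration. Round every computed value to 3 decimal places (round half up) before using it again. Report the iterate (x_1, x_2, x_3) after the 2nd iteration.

(-0.547, 1.732, -1.746)

Iteration 1:
  x_1 = (-6 - (4)·1.000 - (4)·1.000) / (10) = -1.400
  x_2 = (8 - (4)·-1.400 - (1)·1.000) / (7) = 1.800
  x_3 = (-3 - (-1)·-1.400 - (4)·1.800) / (6) = -1.933
Iteration 2:
  x_1 = (-6 - (4)·1.800 - (4)·-1.933) / (10) = -0.547
  x_2 = (8 - (4)·-0.547 - (1)·-1.933) / (7) = 1.732
  x_3 = (-3 - (-1)·-0.547 - (4)·1.732) / (6) = -1.746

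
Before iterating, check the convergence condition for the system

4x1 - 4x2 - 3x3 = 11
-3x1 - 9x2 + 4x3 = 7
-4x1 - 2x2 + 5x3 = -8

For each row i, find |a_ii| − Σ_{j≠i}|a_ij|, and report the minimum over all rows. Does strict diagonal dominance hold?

row 1: |4| − (4+3) = -3
row 2: |-9| − (3+4) = 2
row 3: |5| − (4+2) = -1
minimum over rows = -3 → not strictly diagonally dominant

-3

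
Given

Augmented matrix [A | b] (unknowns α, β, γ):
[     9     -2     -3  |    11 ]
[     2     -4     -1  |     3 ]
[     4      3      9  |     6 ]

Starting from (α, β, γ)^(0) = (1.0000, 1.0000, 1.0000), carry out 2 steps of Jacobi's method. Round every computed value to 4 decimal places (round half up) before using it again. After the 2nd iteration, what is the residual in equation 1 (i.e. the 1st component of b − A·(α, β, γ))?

1.7961

Iteration 1:
  α = (11 - (-2)·1.0000 - (-3)·1.0000) / (9) = 1.7778
  β = (3 - (2)·1.0000 - (-1)·1.0000) / (-4) = -0.5000
  γ = (6 - (4)·1.0000 - (3)·1.0000) / (9) = -0.1111
Iteration 2:
  α = (11 - (-2)·-0.5000 - (-3)·-0.1111) / (9) = 1.0741
  β = (3 - (2)·1.7778 - (-1)·-0.1111) / (-4) = 0.1667
  γ = (6 - (4)·1.7778 - (3)·-0.5000) / (9) = 0.0432
Residual b − A·x = (1.7961, 1.5618, 0.8147)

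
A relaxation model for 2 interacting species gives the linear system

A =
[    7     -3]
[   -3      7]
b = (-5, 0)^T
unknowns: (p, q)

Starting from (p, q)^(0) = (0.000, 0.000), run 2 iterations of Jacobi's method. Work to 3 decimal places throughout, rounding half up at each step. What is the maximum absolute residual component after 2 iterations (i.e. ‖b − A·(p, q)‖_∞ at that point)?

Iteration 1:
  p = (-5 - (-3)·0.000) / (7) = -0.714
  q = (0 - (-3)·0.000) / (7) = 0.000
Iteration 2:
  p = (-5 - (-3)·0.000) / (7) = -0.714
  q = (0 - (-3)·-0.714) / (7) = -0.306
Residual b − A·x = (-0.920, 0.000); ∞-norm = 0.920

0.920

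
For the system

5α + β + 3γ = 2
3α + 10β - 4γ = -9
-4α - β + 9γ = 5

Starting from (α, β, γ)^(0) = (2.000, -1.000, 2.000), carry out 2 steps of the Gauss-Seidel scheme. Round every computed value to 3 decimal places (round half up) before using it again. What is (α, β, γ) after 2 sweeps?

Iteration 1:
  α = (2 - (1)·-1.000 - (3)·2.000) / (5) = -0.600
  β = (-9 - (3)·-0.600 - (-4)·2.000) / (10) = 0.080
  γ = (5 - (-4)·-0.600 - (-1)·0.080) / (9) = 0.298
Iteration 2:
  α = (2 - (1)·0.080 - (3)·0.298) / (5) = 0.205
  β = (-9 - (3)·0.205 - (-4)·0.298) / (10) = -0.842
  γ = (5 - (-4)·0.205 - (-1)·-0.842) / (9) = 0.553

(0.205, -0.842, 0.553)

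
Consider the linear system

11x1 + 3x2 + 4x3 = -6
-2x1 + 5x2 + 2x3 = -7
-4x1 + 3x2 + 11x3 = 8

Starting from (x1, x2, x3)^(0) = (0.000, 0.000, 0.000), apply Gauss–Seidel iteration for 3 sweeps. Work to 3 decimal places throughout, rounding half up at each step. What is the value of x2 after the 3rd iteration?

-2.003

Iteration 1:
  x1 = (-6 - (3)·0.000 - (4)·0.000) / (11) = -0.545
  x2 = (-7 - (-2)·-0.545 - (2)·0.000) / (5) = -1.618
  x3 = (8 - (-4)·-0.545 - (3)·-1.618) / (11) = 0.970
Iteration 2:
  x1 = (-6 - (3)·-1.618 - (4)·0.970) / (11) = -0.457
  x2 = (-7 - (-2)·-0.457 - (2)·0.970) / (5) = -1.971
  x3 = (8 - (-4)·-0.457 - (3)·-1.971) / (11) = 1.099
Iteration 3:
  x1 = (-6 - (3)·-1.971 - (4)·1.099) / (11) = -0.408
  x2 = (-7 - (-2)·-0.408 - (2)·1.099) / (5) = -2.003
  x3 = (8 - (-4)·-0.408 - (3)·-2.003) / (11) = 1.125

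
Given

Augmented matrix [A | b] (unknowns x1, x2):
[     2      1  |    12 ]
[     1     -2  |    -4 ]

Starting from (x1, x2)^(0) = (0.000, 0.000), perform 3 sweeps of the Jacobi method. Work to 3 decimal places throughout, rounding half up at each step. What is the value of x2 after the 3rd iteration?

4.500

Iteration 1:
  x1 = (12 - (1)·0.000) / (2) = 6.000
  x2 = (-4 - (1)·0.000) / (-2) = 2.000
Iteration 2:
  x1 = (12 - (1)·2.000) / (2) = 5.000
  x2 = (-4 - (1)·6.000) / (-2) = 5.000
Iteration 3:
  x1 = (12 - (1)·5.000) / (2) = 3.500
  x2 = (-4 - (1)·5.000) / (-2) = 4.500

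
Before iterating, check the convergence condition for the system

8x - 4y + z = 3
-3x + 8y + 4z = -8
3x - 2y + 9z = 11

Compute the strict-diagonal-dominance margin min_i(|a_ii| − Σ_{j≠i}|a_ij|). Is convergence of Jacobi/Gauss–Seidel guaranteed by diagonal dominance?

row 1: |8| − (4+1) = 3
row 2: |8| − (3+4) = 1
row 3: |9| − (3+2) = 4
minimum over rows = 1 → strictly diagonally dominant (convergence guaranteed)

1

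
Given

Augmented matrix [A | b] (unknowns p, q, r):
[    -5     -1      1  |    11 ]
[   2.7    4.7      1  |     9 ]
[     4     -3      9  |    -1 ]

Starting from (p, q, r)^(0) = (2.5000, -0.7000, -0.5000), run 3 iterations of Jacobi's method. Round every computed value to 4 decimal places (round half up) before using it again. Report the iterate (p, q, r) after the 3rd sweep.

(-2.6843, 3.1911, 2.2032)

Iteration 1:
  p = (11 - (-1)·-0.7000 - (1)·-0.5000) / (-5) = -2.1600
  q = (9 - (2.7)·2.5000 - (1)·-0.5000) / (4.7) = 0.5851
  r = (-1 - (4)·2.5000 - (-3)·-0.7000) / (9) = -1.4556
Iteration 2:
  p = (11 - (-1)·0.5851 - (1)·-1.4556) / (-5) = -2.6081
  q = (9 - (2.7)·-2.1600 - (1)·-1.4556) / (4.7) = 3.4654
  r = (-1 - (4)·-2.1600 - (-3)·0.5851) / (9) = 1.0439
Iteration 3:
  p = (11 - (-1)·3.4654 - (1)·1.0439) / (-5) = -2.6843
  q = (9 - (2.7)·-2.6081 - (1)·1.0439) / (4.7) = 3.1911
  r = (-1 - (4)·-2.6081 - (-3)·3.4654) / (9) = 2.2032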